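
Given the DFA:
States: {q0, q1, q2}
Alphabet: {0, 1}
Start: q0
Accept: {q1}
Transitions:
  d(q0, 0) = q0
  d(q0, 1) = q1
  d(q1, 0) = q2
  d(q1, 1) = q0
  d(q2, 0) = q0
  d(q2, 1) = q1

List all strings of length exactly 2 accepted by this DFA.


All strings of length 2: 4 total
Accepted: 1

"01"


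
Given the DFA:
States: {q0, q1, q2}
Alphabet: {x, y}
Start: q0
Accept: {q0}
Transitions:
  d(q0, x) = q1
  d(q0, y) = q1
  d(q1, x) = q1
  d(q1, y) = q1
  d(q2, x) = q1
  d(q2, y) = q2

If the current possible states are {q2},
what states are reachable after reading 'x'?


Apply transition on 'x' from each current state:
  d(q2, x) = q1

{q1}


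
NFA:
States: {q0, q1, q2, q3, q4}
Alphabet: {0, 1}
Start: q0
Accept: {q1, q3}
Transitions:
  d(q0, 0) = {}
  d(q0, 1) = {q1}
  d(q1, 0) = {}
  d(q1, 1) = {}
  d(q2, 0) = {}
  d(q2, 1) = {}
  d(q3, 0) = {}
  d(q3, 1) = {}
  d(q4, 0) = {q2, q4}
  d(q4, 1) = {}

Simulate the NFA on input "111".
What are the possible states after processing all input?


Start: {q0}
  --1--> {q1}
  --1--> {}
  --1--> {}

{} (empty set, no valid transitions)


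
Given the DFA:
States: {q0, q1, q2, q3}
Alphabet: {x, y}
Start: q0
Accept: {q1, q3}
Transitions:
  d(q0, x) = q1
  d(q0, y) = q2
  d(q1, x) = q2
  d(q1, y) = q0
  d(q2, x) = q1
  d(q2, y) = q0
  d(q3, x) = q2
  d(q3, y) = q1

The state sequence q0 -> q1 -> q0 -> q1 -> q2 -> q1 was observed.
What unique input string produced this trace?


Trace back each transition to find the symbol:
  q0 --[x]--> q1
  q1 --[y]--> q0
  q0 --[x]--> q1
  q1 --[x]--> q2
  q2 --[x]--> q1

"xyxxx"


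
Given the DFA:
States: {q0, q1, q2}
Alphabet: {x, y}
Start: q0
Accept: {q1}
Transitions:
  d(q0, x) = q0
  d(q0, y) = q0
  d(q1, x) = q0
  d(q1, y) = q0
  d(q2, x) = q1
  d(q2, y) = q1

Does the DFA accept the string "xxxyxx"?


Trace: q0 -> q0 -> q0 -> q0 -> q0 -> q0 -> q0
Final state: q0
Accept states: {q1}

No, rejected (final state q0 is not an accept state)


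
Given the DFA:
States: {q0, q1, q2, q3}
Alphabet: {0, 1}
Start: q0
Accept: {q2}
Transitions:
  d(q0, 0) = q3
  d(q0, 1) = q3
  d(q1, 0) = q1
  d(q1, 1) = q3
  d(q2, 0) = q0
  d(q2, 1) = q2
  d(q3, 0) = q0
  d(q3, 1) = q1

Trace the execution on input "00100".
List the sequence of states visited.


Input: 00100
d(q0, 0) = q3
d(q3, 0) = q0
d(q0, 1) = q3
d(q3, 0) = q0
d(q0, 0) = q3


q0 -> q3 -> q0 -> q3 -> q0 -> q3


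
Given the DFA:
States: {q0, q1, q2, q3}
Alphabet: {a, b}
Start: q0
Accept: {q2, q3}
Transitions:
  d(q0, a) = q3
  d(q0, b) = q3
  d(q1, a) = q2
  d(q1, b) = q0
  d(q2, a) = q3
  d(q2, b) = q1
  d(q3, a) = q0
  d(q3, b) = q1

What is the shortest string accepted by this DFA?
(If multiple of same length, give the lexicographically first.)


BFS by string length (lex-first path to each state shown):
  len 0: q0<-""
  len 1: q3<-"a"
Found accept state at length 1.

"a"


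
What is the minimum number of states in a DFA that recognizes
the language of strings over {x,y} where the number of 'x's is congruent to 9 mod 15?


States track (count of 'x') mod 15.
Need 15 states: one per remainder 0..14; accept = remainder 9.

15


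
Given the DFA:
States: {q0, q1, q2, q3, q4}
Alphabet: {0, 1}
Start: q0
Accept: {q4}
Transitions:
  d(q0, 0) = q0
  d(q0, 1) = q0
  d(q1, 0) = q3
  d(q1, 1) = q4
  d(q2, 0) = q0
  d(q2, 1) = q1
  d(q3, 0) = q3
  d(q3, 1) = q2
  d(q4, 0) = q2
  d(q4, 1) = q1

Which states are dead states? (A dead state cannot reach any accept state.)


Forward reachability from each state:
  q0 -> reaches {q0}, no accept state (dead)
  q1 -> reaches accept state q4 (live)
  q2 -> reaches accept state q4 (live)
  q3 -> reaches accept state q4 (live)
  q4 -> reaches accept state q4 (live)

{q0}


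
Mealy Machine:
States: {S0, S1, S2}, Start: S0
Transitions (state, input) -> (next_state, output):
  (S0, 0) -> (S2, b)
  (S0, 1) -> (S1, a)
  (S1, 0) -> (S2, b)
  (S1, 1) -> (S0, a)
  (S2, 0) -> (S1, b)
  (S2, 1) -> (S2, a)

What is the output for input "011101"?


Step-by-step:
  (S0, 0) -> (S2, b)
  (S2, 1) -> (S2, a)
  (S2, 1) -> (S2, a)
  (S2, 1) -> (S2, a)
  (S2, 0) -> (S1, b)
  (S1, 1) -> (S0, a)

"baaaba"


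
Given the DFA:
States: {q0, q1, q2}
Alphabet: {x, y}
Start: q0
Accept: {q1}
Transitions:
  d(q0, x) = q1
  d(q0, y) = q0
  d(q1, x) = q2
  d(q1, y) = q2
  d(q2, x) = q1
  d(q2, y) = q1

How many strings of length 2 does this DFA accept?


Enumerating all length-2 strings:
  "xx" -> q2 [reject]
  "xy" -> q2 [reject]
  "yx" -> q1 [accept]
  "yy" -> q0 [reject]

1 out of 4


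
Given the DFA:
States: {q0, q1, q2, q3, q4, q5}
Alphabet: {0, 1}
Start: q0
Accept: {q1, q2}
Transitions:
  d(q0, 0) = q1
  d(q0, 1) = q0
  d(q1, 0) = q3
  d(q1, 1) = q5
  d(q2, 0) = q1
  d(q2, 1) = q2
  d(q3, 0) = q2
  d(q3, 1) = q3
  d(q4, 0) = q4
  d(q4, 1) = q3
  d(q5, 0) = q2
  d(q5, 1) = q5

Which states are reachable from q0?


BFS from q0:
  layer 0: {q0}
  layer 1: {q1}
  layer 2: {q3, q5}
  layer 3: {q2}

{q0, q1, q2, q3, q5}


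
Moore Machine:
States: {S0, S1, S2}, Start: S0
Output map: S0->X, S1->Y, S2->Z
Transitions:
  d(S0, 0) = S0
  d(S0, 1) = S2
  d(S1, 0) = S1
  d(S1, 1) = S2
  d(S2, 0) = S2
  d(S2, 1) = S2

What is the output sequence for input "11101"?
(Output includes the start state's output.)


Start: S0 (output X)
  --1--> S2 (output Z)
  --1--> S2 (output Z)
  --1--> S2 (output Z)
  --0--> S2 (output Z)
  --1--> S2 (output Z)

"XZZZZZ"


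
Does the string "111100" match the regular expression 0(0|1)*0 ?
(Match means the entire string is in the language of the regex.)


|string| = 6; first = '1'; last = '0'

No, "111100" does not match 0(0|1)*0


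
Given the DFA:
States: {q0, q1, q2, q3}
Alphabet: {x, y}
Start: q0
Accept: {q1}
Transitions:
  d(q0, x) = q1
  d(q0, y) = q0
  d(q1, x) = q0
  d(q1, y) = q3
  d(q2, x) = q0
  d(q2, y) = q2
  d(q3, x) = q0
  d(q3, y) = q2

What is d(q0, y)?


Looking up transition d(q0, y)

q0


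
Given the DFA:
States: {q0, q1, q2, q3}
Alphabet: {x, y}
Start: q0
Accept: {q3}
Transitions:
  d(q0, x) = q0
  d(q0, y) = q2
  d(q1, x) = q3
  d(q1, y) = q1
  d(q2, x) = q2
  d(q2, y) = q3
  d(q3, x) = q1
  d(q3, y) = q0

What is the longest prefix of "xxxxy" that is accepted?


Run the DFA, marking each prefix where the state is accepting:
  "" -> q0 [reject]
  "x" -> q0 [reject]
  "xx" -> q0 [reject]
  "xxx" -> q0 [reject]
  "xxxx" -> q0 [reject]
  "xxxxy" -> q2 [reject]

No prefix is accepted


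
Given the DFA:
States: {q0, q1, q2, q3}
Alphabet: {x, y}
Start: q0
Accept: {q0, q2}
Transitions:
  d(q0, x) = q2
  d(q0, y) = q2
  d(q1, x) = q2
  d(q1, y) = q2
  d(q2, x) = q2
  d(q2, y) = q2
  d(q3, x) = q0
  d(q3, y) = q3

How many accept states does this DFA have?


Accept states listed: {q0, q2}
Counting: q0(1) q2(2)

2


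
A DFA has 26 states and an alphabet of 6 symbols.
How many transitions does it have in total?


Each state has exactly one transition per symbol.
26 * 6 = 156

156


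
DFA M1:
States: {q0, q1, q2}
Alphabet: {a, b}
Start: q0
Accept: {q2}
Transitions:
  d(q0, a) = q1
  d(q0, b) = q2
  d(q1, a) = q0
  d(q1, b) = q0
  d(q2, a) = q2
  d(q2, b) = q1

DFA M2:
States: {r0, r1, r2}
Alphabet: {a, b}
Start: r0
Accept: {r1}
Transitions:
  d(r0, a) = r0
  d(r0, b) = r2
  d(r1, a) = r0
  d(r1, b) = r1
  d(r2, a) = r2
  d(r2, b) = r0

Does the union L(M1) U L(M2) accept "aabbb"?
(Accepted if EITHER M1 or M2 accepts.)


M1: final=q0 accepted=False
M2: final=r2 accepted=False

No, union rejects (neither accepts)


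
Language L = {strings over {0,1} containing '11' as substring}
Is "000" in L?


'11' does not occur

No, "000" is not in L


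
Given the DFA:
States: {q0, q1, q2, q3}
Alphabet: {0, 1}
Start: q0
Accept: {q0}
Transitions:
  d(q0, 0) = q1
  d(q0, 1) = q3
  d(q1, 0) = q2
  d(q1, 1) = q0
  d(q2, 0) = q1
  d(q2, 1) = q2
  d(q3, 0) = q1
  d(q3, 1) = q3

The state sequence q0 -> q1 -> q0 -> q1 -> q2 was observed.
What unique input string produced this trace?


Trace back each transition to find the symbol:
  q0 --[0]--> q1
  q1 --[1]--> q0
  q0 --[0]--> q1
  q1 --[0]--> q2

"0100"


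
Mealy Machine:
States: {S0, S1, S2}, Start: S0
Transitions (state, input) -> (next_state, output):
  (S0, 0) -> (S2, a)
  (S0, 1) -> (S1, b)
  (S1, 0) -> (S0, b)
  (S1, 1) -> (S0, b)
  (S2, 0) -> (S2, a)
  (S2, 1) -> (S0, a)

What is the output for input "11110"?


Step-by-step:
  (S0, 1) -> (S1, b)
  (S1, 1) -> (S0, b)
  (S0, 1) -> (S1, b)
  (S1, 1) -> (S0, b)
  (S0, 0) -> (S2, a)

"bbbba"


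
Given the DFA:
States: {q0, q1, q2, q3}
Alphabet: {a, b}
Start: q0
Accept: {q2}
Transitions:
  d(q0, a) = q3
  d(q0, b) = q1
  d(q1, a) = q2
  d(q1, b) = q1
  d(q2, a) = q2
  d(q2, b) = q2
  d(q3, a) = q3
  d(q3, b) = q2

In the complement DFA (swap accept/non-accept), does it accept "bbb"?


Trace: q0 -> q1 -> q1 -> q1
Final: q1
Original accept: {q2}
Complement: q1 is not in original accept

Yes, complement accepts (original rejects)


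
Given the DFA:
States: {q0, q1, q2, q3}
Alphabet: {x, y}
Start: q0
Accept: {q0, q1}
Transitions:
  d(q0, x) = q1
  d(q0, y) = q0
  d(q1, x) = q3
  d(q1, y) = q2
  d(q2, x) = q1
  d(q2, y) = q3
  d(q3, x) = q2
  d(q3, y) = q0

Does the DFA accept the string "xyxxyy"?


Trace: q0 -> q1 -> q2 -> q1 -> q3 -> q0 -> q0
Final state: q0
Accept states: {q0, q1}

Yes, accepted (final state q0 is an accept state)


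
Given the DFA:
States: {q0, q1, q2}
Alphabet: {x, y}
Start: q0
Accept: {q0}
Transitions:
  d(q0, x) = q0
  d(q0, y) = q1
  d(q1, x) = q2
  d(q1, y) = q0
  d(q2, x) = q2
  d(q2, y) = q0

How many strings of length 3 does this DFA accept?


Enumerating all length-3 strings:
  "xxx" -> q0 [accept]
  "xxy" -> q1 [reject]
  "xyx" -> q2 [reject]
  "xyy" -> q0 [accept]
  "yxx" -> q2 [reject]
  "yxy" -> q0 [accept]
  "yyx" -> q0 [accept]
  "yyy" -> q1 [reject]

4 out of 8


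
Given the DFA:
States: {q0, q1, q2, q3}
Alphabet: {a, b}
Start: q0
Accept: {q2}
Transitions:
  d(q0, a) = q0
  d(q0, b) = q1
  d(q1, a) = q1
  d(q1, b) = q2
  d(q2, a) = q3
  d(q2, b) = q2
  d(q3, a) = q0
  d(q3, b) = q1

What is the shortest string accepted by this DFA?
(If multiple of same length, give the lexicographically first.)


BFS by string length (lex-first path to each state shown):
  len 0: q0<-""
  len 1: q0<-"a", q1<-"b"
  len 2: q0<-"aa", q1<-"ab", q2<-"bb"
Found accept state at length 2.

"bb"


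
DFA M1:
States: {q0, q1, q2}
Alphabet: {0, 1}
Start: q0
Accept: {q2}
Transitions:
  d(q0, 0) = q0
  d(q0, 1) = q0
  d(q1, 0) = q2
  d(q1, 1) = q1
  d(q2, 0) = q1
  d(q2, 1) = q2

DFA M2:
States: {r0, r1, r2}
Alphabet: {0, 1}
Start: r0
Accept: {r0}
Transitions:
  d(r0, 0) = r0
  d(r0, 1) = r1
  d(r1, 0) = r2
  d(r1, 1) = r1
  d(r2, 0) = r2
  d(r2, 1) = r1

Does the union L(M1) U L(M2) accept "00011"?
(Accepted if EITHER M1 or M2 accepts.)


M1: final=q0 accepted=False
M2: final=r1 accepted=False

No, union rejects (neither accepts)


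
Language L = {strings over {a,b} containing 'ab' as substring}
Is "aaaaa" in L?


'ab' does not occur

No, "aaaaa" is not in L


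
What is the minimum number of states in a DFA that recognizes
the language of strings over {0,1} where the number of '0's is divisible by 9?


States track (count of '0') mod 9.
Need 9 states: one per remainder 0..8; accept = remainder 0.

9


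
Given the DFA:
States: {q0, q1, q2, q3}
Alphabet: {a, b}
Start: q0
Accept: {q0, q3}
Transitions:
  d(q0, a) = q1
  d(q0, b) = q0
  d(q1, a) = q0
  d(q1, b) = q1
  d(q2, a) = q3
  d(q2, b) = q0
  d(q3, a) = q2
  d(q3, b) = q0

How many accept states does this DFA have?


Accept states listed: {q0, q3}
Counting: q0(1) q3(2)

2


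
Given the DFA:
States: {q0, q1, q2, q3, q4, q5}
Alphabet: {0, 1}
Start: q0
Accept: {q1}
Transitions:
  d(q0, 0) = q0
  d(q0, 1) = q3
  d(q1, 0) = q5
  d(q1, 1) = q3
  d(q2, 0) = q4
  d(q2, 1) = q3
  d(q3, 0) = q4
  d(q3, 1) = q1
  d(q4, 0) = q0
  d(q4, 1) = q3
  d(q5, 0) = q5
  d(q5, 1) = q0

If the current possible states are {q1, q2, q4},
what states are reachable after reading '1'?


Apply transition on '1' from each current state:
  d(q1, 1) = q3
  d(q2, 1) = q3
  d(q4, 1) = q3

{q3}


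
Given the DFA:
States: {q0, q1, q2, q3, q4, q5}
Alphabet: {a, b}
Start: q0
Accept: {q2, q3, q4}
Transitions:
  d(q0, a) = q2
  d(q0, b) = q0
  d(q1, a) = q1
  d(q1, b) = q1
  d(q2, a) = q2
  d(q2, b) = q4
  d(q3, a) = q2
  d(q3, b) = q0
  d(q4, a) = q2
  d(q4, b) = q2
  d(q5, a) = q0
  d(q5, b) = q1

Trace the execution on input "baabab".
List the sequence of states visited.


Input: baabab
d(q0, b) = q0
d(q0, a) = q2
d(q2, a) = q2
d(q2, b) = q4
d(q4, a) = q2
d(q2, b) = q4


q0 -> q0 -> q2 -> q2 -> q4 -> q2 -> q4


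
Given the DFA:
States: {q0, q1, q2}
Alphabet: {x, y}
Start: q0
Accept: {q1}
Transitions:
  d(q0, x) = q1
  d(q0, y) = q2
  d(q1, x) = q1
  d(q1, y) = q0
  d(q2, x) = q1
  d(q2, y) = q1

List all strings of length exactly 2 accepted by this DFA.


All strings of length 2: 4 total
Accepted: 3

"xx", "yx", "yy"


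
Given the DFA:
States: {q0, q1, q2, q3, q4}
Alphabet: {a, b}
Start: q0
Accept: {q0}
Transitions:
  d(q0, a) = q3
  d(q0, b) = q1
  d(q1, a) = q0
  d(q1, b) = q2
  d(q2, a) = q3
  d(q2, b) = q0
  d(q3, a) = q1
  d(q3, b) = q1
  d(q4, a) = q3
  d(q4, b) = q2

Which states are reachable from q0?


BFS from q0:
  layer 0: {q0}
  layer 1: {q1, q3}
  layer 2: {q2}

{q0, q1, q2, q3}


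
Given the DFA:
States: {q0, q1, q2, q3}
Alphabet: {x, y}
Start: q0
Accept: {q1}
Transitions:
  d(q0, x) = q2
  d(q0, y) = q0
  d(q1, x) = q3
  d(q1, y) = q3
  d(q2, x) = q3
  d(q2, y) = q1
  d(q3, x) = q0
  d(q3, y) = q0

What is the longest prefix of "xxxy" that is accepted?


Run the DFA, marking each prefix where the state is accepting:
  "" -> q0 [reject]
  "x" -> q2 [reject]
  "xx" -> q3 [reject]
  "xxx" -> q0 [reject]
  "xxxy" -> q0 [reject]

No prefix is accepted


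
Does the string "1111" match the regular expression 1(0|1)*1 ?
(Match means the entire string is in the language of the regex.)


|string| = 4; first = '1'; last = '1'

Yes, "1111" matches 1(0|1)*1


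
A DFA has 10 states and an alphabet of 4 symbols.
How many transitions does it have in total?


Each state has exactly one transition per symbol.
10 * 4 = 40

40


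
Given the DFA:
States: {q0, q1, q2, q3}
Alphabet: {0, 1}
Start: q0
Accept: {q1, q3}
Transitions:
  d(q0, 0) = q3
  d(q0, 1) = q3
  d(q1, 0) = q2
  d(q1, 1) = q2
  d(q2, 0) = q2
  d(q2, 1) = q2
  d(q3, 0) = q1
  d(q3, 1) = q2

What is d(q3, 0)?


Looking up transition d(q3, 0)

q1


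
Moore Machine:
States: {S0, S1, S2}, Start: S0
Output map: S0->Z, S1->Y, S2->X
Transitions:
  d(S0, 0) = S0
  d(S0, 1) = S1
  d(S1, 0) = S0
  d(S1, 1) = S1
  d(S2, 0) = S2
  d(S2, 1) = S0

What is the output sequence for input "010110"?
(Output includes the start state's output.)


Start: S0 (output Z)
  --0--> S0 (output Z)
  --1--> S1 (output Y)
  --0--> S0 (output Z)
  --1--> S1 (output Y)
  --1--> S1 (output Y)
  --0--> S0 (output Z)

"ZZYZYYZ"


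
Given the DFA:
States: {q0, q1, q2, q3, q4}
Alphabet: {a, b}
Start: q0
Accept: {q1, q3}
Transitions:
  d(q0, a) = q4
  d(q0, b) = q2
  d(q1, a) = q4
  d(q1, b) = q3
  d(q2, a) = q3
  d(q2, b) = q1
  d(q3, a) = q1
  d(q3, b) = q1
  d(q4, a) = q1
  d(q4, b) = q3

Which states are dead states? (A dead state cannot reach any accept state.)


Forward reachability from each state:
  q0 -> reaches accept state q1 (live)
  q1 -> reaches accept state q1 (live)
  q2 -> reaches accept state q1 (live)
  q3 -> reaches accept state q1 (live)
  q4 -> reaches accept state q1 (live)

None (all states can reach an accept state)


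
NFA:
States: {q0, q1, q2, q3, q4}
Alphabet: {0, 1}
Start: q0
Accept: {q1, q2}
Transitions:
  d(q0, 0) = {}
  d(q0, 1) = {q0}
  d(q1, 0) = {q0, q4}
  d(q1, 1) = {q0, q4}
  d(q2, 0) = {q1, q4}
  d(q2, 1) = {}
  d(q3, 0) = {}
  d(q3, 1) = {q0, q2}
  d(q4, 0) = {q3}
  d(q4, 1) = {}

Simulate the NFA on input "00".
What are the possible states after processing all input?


Start: {q0}
  --0--> {}
  --0--> {}

{} (empty set, no valid transitions)


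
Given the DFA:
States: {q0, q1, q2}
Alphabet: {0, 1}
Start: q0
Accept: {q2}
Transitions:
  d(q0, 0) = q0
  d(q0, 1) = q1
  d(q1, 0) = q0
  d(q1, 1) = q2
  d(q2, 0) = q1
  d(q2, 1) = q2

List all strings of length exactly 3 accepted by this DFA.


All strings of length 3: 8 total
Accepted: 2

"011", "111"


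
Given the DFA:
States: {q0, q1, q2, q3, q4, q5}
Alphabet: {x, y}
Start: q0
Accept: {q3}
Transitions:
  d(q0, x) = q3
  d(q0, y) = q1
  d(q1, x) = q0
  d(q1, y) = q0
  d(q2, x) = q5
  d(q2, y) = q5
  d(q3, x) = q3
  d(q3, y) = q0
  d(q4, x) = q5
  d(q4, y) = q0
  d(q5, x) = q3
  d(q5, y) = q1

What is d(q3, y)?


Looking up transition d(q3, y)

q0


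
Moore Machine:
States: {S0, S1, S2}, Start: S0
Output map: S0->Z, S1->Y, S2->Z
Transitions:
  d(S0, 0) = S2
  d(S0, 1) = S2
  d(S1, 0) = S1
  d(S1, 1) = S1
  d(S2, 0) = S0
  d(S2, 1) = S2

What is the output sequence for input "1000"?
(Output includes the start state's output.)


Start: S0 (output Z)
  --1--> S2 (output Z)
  --0--> S0 (output Z)
  --0--> S2 (output Z)
  --0--> S0 (output Z)

"ZZZZZ"


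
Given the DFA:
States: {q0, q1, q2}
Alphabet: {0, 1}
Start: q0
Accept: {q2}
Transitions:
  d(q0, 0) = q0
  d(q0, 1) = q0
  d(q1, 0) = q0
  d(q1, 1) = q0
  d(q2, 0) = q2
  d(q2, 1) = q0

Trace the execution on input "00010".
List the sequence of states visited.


Input: 00010
d(q0, 0) = q0
d(q0, 0) = q0
d(q0, 0) = q0
d(q0, 1) = q0
d(q0, 0) = q0


q0 -> q0 -> q0 -> q0 -> q0 -> q0


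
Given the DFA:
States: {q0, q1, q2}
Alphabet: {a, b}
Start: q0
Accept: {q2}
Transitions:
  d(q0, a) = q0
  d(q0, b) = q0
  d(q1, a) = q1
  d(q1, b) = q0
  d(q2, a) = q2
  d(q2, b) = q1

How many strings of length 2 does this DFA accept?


Enumerating all length-2 strings:
  "aa" -> q0 [reject]
  "ab" -> q0 [reject]
  "ba" -> q0 [reject]
  "bb" -> q0 [reject]

0 out of 4


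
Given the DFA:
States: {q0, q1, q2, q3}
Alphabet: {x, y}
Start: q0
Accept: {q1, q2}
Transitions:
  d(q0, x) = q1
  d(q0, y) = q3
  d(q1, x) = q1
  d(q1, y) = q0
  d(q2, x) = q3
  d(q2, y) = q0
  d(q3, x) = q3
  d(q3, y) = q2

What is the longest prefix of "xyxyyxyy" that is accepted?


Run the DFA, marking each prefix where the state is accepting:
  "" -> q0 [reject]
  "x" -> q1 [accept]
  "xy" -> q0 [reject]
  "xyx" -> q1 [accept]
  "xyxy" -> q0 [reject]
  "xyxyy" -> q3 [reject]
  "xyxyyx" -> q3 [reject]
  "xyxyyxy" -> q2 [accept]
  "xyxyyxyy" -> q0 [reject]

"xyxyyxy"


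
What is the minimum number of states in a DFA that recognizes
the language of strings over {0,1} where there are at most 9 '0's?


States: count = 0, 1, ..., 9 (all accepting; 10 states), plus a dead state for count > 9.
Total: 10 + 1 = 11.

11


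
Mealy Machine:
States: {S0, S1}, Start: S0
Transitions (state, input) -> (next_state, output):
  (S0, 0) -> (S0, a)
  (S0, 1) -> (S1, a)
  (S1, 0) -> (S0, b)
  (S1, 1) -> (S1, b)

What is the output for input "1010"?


Step-by-step:
  (S0, 1) -> (S1, a)
  (S1, 0) -> (S0, b)
  (S0, 1) -> (S1, a)
  (S1, 0) -> (S0, b)

"abab"


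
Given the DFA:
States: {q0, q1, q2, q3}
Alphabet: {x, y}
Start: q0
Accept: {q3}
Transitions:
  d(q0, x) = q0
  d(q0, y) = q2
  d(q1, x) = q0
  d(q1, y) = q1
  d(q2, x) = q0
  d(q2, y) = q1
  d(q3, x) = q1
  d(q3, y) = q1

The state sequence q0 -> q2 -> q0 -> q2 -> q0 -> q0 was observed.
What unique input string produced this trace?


Trace back each transition to find the symbol:
  q0 --[y]--> q2
  q2 --[x]--> q0
  q0 --[y]--> q2
  q2 --[x]--> q0
  q0 --[x]--> q0

"yxyxx"


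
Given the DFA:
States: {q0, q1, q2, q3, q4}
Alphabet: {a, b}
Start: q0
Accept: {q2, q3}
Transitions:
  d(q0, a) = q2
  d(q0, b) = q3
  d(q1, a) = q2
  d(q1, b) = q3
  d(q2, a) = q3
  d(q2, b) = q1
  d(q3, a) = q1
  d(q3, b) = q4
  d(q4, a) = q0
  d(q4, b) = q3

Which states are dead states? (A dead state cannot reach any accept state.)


Forward reachability from each state:
  q0 -> reaches accept state q2 (live)
  q1 -> reaches accept state q2 (live)
  q2 -> reaches accept state q2 (live)
  q3 -> reaches accept state q2 (live)
  q4 -> reaches accept state q2 (live)

None (all states can reach an accept state)


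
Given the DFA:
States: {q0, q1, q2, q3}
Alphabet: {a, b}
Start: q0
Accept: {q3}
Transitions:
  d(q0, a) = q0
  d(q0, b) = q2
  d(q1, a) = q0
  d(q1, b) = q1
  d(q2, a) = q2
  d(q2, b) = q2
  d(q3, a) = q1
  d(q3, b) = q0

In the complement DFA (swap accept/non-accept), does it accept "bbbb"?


Trace: q0 -> q2 -> q2 -> q2 -> q2
Final: q2
Original accept: {q3}
Complement: q2 is not in original accept

Yes, complement accepts (original rejects)


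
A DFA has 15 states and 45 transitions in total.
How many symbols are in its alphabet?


Each state has exactly one transition per symbol.
|alphabet| = transitions / states = 45 / 15 = 3

3


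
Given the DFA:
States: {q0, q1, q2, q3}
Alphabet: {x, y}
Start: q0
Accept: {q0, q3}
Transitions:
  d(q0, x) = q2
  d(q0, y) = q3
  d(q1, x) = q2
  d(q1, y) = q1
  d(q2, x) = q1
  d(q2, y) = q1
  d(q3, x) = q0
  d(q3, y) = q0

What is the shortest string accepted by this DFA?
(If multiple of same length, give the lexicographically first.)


BFS by string length (lex-first path to each state shown):
  len 0: q0<-""
Found accept state at length 0.

"" (empty string)


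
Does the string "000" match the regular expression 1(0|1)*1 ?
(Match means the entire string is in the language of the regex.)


|string| = 3; first = '0'; last = '0'

No, "000" does not match 1(0|1)*1


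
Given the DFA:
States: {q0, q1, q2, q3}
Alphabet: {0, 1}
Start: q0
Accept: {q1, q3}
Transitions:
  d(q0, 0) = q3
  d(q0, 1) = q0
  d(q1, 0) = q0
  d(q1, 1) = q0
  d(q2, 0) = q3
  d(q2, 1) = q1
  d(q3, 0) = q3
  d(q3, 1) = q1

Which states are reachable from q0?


BFS from q0:
  layer 0: {q0}
  layer 1: {q3}
  layer 2: {q1}

{q0, q1, q3}


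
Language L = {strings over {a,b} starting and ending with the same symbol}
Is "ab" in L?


first = 'a', last = 'b'

No, "ab" is not in L


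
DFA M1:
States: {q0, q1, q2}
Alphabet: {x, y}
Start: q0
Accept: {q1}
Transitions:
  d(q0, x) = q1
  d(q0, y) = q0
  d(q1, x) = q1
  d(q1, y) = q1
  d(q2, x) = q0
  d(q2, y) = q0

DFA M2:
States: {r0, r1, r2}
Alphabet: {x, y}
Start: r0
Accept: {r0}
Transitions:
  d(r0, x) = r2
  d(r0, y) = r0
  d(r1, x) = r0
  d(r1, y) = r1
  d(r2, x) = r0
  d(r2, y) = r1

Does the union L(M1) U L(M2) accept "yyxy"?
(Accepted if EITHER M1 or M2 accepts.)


M1: final=q1 accepted=True
M2: final=r1 accepted=False

Yes, union accepts


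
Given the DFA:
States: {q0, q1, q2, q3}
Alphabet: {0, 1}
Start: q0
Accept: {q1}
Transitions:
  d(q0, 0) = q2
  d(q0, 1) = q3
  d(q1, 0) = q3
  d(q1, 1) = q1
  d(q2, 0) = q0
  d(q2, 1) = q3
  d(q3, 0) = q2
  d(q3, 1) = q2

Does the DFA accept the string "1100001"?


Trace: q0 -> q3 -> q2 -> q0 -> q2 -> q0 -> q2 -> q3
Final state: q3
Accept states: {q1}

No, rejected (final state q3 is not an accept state)


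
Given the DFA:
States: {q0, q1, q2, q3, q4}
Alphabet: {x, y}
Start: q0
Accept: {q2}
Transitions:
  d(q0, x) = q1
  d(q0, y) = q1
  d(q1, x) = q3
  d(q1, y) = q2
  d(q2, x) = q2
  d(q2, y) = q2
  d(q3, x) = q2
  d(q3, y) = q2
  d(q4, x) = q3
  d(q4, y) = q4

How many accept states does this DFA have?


Accept states listed: {q2}
Counting: q2(1)

1


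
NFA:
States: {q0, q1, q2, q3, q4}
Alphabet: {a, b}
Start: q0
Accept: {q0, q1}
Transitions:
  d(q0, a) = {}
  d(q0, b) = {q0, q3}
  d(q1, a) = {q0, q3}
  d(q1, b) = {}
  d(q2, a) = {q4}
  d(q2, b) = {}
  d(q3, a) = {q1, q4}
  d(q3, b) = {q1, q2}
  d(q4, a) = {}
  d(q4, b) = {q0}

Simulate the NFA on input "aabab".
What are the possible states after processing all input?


Start: {q0}
  --a--> {}
  --a--> {}
  --b--> {}
  --a--> {}
  --b--> {}

{} (empty set, no valid transitions)


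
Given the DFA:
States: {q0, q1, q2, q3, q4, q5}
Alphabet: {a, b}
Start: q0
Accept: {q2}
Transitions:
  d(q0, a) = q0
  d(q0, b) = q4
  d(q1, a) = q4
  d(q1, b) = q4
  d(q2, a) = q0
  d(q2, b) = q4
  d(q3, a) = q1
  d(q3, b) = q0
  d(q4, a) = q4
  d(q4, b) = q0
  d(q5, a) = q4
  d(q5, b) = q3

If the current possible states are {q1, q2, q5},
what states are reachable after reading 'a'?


Apply transition on 'a' from each current state:
  d(q1, a) = q4
  d(q2, a) = q0
  d(q5, a) = q4

{q0, q4}


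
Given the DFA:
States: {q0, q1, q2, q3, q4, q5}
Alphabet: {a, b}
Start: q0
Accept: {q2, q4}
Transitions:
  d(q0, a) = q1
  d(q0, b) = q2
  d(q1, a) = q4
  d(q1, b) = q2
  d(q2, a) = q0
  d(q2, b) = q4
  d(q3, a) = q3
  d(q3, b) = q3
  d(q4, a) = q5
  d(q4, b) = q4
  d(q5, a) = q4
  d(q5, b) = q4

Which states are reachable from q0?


BFS from q0:
  layer 0: {q0}
  layer 1: {q1, q2}
  layer 2: {q4}
  layer 3: {q5}

{q0, q1, q2, q4, q5}


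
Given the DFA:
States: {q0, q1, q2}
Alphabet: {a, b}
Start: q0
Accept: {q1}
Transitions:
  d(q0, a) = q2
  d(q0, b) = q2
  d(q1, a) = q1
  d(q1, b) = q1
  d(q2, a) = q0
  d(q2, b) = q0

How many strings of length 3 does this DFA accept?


Enumerating all length-3 strings:
  "aaa" -> q2 [reject]
  "aab" -> q2 [reject]
  "aba" -> q2 [reject]
  "abb" -> q2 [reject]
  "baa" -> q2 [reject]
  "bab" -> q2 [reject]
  "bba" -> q2 [reject]
  "bbb" -> q2 [reject]

0 out of 8


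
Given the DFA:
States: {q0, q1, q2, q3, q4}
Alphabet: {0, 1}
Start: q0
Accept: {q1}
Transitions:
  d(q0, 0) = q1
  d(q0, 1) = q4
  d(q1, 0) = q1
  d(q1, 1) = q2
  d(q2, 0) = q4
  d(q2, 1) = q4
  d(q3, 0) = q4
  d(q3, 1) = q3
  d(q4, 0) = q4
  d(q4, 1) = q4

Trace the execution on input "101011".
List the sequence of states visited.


Input: 101011
d(q0, 1) = q4
d(q4, 0) = q4
d(q4, 1) = q4
d(q4, 0) = q4
d(q4, 1) = q4
d(q4, 1) = q4


q0 -> q4 -> q4 -> q4 -> q4 -> q4 -> q4


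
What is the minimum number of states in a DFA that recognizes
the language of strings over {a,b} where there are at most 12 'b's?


States: count = 0, 1, ..., 12 (all accepting; 13 states), plus a dead state for count > 12.
Total: 13 + 1 = 14.

14


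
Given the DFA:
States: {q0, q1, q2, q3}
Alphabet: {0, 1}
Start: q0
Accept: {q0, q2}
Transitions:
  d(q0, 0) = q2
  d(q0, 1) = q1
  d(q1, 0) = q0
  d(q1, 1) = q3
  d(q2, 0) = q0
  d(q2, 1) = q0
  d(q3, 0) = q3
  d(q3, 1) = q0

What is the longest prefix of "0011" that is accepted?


Run the DFA, marking each prefix where the state is accepting:
  "" -> q0 [accept]
  "0" -> q2 [accept]
  "00" -> q0 [accept]
  "001" -> q1 [reject]
  "0011" -> q3 [reject]

"00"


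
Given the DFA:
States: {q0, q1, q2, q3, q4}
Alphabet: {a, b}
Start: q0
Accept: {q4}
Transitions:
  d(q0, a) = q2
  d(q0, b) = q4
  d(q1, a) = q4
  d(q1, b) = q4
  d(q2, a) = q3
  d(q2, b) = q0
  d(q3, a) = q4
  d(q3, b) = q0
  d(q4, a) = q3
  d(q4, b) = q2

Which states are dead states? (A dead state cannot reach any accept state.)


Forward reachability from each state:
  q0 -> reaches accept state q4 (live)
  q1 -> reaches accept state q4 (live)
  q2 -> reaches accept state q4 (live)
  q3 -> reaches accept state q4 (live)
  q4 -> reaches accept state q4 (live)

None (all states can reach an accept state)


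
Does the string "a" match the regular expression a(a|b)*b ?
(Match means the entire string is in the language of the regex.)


|string| = 1; first = 'a'; last = 'a'

No, "a" does not match a(a|b)*b


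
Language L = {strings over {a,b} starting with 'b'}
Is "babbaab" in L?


first symbol = 'b'

Yes, "babbaab" is in L


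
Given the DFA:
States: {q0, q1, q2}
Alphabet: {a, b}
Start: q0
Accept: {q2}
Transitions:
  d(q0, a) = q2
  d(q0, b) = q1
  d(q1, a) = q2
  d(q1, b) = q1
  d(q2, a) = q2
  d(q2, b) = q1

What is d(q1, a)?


Looking up transition d(q1, a)

q2


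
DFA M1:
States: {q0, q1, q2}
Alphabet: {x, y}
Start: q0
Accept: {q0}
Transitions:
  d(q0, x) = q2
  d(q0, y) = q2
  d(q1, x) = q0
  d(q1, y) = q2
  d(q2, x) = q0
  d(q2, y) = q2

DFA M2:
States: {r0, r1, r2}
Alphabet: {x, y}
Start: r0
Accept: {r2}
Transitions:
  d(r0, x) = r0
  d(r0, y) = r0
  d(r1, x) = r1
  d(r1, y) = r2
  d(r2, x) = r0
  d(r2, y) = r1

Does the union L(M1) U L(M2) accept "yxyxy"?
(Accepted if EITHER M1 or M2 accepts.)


M1: final=q2 accepted=False
M2: final=r0 accepted=False

No, union rejects (neither accepts)


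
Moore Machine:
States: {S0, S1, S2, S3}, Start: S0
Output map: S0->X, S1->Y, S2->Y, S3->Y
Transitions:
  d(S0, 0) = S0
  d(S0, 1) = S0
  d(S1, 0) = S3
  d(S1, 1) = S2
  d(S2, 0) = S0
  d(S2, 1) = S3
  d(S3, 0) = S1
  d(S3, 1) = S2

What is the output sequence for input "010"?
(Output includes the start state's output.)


Start: S0 (output X)
  --0--> S0 (output X)
  --1--> S0 (output X)
  --0--> S0 (output X)

"XXXX"


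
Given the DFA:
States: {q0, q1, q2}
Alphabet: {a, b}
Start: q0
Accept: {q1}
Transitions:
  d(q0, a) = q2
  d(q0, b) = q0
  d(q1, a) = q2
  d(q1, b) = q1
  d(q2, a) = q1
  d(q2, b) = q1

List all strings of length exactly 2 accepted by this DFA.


All strings of length 2: 4 total
Accepted: 2

"aa", "ab"


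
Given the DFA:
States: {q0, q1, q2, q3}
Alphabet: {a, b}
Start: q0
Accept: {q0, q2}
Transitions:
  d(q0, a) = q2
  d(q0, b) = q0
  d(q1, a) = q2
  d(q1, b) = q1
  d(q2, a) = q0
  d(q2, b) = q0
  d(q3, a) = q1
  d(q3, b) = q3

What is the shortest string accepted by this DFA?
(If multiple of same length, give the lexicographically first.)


BFS by string length (lex-first path to each state shown):
  len 0: q0<-""
Found accept state at length 0.

"" (empty string)


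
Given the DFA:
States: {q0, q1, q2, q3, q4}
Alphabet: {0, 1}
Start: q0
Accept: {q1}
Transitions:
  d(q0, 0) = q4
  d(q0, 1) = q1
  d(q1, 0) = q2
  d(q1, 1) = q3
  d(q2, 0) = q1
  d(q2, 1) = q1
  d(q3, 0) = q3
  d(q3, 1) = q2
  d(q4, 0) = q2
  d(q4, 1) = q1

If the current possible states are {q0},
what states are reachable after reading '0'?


Apply transition on '0' from each current state:
  d(q0, 0) = q4

{q4}


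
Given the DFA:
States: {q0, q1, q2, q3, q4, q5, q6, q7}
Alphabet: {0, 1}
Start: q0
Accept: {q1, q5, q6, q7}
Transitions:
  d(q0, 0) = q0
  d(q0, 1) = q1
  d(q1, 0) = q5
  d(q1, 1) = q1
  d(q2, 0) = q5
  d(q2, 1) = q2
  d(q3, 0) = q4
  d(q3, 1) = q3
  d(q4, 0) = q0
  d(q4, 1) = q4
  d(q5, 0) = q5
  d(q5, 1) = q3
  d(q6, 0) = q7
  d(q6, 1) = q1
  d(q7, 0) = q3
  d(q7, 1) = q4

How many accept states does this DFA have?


Accept states listed: {q1, q5, q6, q7}
Counting: q1(1) q5(2) q6(3) q7(4)

4


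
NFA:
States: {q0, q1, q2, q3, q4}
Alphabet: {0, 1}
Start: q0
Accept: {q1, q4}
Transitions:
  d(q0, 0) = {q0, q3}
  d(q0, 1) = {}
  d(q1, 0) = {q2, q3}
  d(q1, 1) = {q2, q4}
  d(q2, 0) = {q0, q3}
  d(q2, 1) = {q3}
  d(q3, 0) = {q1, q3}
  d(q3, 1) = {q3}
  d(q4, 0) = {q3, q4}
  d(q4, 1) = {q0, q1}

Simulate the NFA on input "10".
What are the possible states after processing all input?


Start: {q0}
  --1--> {}
  --0--> {}

{} (empty set, no valid transitions)


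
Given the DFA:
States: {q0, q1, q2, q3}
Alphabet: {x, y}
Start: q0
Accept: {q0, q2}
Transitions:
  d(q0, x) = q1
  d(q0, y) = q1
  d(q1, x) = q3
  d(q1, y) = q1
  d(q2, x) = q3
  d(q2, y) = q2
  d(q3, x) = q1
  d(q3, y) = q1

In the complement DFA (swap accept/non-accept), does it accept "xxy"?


Trace: q0 -> q1 -> q3 -> q1
Final: q1
Original accept: {q0, q2}
Complement: q1 is not in original accept

Yes, complement accepts (original rejects)


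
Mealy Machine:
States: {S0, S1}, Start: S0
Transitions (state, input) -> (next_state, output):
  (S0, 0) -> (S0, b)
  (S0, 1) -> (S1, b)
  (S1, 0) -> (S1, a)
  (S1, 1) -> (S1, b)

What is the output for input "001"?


Step-by-step:
  (S0, 0) -> (S0, b)
  (S0, 0) -> (S0, b)
  (S0, 1) -> (S1, b)

"bbb"


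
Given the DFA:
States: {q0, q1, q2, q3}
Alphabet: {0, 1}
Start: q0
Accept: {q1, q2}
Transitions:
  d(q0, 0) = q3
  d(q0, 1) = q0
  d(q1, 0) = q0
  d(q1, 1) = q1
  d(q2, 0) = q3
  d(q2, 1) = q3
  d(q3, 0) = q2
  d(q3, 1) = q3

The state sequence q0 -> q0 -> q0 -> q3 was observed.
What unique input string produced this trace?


Trace back each transition to find the symbol:
  q0 --[1]--> q0
  q0 --[1]--> q0
  q0 --[0]--> q3

"110"


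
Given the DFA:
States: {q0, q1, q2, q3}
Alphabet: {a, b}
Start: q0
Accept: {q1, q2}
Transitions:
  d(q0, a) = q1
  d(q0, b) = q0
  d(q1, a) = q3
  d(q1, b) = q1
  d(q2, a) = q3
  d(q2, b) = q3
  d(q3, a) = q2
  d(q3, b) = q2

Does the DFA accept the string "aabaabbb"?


Trace: q0 -> q1 -> q3 -> q2 -> q3 -> q2 -> q3 -> q2 -> q3
Final state: q3
Accept states: {q1, q2}

No, rejected (final state q3 is not an accept state)


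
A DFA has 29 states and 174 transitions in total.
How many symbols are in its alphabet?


Each state has exactly one transition per symbol.
|alphabet| = transitions / states = 174 / 29 = 6

6


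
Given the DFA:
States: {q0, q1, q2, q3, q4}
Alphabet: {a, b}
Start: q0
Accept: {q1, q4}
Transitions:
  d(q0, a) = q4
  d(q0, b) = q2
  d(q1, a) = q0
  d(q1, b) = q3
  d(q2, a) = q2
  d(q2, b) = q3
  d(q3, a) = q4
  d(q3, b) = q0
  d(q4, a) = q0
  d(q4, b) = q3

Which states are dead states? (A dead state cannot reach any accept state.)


Forward reachability from each state:
  q0 -> reaches accept state q4 (live)
  q1 -> reaches accept state q1 (live)
  q2 -> reaches accept state q4 (live)
  q3 -> reaches accept state q4 (live)
  q4 -> reaches accept state q4 (live)

None (all states can reach an accept state)


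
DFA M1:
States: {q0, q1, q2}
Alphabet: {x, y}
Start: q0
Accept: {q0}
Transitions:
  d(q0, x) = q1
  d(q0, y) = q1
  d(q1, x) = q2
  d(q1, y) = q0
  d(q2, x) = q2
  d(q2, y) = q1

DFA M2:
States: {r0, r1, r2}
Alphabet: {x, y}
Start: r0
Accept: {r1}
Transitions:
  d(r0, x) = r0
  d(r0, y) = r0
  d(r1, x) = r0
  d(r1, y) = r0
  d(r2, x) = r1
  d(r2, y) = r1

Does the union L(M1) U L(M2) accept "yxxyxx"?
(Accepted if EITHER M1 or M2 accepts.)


M1: final=q2 accepted=False
M2: final=r0 accepted=False

No, union rejects (neither accepts)


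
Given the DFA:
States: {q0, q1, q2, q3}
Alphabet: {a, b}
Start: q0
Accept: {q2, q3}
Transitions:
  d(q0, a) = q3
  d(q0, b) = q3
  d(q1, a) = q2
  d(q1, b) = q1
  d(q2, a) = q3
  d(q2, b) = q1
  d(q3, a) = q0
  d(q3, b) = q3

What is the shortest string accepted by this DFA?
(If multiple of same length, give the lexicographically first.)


BFS by string length (lex-first path to each state shown):
  len 0: q0<-""
  len 1: q3<-"a"
Found accept state at length 1.

"a"


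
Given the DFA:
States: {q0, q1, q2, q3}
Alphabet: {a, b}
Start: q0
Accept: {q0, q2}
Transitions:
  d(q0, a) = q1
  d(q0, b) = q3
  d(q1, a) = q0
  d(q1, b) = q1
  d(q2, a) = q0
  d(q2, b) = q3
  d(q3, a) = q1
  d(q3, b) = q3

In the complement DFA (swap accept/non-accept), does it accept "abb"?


Trace: q0 -> q1 -> q1 -> q1
Final: q1
Original accept: {q0, q2}
Complement: q1 is not in original accept

Yes, complement accepts (original rejects)


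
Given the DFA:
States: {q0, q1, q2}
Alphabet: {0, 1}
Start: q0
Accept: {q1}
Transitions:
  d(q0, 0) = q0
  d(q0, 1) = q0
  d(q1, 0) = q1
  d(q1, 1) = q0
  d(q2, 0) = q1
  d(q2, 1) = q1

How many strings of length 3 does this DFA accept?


Enumerating all length-3 strings:
  "000" -> q0 [reject]
  "001" -> q0 [reject]
  "010" -> q0 [reject]
  "011" -> q0 [reject]
  "100" -> q0 [reject]
  "101" -> q0 [reject]
  "110" -> q0 [reject]
  "111" -> q0 [reject]

0 out of 8


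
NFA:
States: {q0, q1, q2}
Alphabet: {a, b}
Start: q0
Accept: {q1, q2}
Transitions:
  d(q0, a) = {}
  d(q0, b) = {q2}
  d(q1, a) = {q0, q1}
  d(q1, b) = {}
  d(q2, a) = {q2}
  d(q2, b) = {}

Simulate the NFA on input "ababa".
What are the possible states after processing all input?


Start: {q0}
  --a--> {}
  --b--> {}
  --a--> {}
  --b--> {}
  --a--> {}

{} (empty set, no valid transitions)


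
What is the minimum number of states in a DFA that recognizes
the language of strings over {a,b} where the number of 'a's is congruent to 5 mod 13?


States track (count of 'a') mod 13.
Need 13 states: one per remainder 0..12; accept = remainder 5.

13


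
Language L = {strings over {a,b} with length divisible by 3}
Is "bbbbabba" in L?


length = 8; 8 mod 3 = 2

No, "bbbbabba" is not in L


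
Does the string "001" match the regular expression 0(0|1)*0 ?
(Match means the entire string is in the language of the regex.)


|string| = 3; first = '0'; last = '1'

No, "001" does not match 0(0|1)*0


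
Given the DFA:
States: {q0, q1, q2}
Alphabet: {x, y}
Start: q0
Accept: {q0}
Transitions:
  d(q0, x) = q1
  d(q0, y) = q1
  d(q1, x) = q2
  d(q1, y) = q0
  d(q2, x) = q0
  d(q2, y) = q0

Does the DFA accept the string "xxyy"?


Trace: q0 -> q1 -> q2 -> q0 -> q1
Final state: q1
Accept states: {q0}

No, rejected (final state q1 is not an accept state)


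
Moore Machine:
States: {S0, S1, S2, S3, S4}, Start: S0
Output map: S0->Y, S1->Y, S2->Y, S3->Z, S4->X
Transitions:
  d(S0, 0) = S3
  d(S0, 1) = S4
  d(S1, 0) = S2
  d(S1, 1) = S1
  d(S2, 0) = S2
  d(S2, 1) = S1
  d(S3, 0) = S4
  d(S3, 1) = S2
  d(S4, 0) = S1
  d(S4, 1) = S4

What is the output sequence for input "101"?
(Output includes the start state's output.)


Start: S0 (output Y)
  --1--> S4 (output X)
  --0--> S1 (output Y)
  --1--> S1 (output Y)

"YXYY"


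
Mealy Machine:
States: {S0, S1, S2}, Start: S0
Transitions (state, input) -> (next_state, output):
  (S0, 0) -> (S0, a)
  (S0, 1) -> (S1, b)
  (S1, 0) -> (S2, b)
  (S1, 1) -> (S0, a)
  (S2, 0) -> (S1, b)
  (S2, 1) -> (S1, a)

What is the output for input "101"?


Step-by-step:
  (S0, 1) -> (S1, b)
  (S1, 0) -> (S2, b)
  (S2, 1) -> (S1, a)

"bba"


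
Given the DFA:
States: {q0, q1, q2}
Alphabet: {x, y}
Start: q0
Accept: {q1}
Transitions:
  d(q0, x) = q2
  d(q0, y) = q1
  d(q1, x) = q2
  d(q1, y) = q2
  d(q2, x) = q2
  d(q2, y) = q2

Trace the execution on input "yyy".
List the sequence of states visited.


Input: yyy
d(q0, y) = q1
d(q1, y) = q2
d(q2, y) = q2


q0 -> q1 -> q2 -> q2


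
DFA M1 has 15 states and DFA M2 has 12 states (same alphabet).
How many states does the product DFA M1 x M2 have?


Product construction pairs every M1 state with every M2 state.
15 * 12 = 180

180


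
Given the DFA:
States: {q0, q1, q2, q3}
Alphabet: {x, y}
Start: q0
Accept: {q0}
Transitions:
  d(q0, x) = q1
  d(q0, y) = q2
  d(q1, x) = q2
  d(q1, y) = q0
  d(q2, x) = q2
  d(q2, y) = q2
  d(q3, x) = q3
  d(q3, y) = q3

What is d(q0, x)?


Looking up transition d(q0, x)

q1


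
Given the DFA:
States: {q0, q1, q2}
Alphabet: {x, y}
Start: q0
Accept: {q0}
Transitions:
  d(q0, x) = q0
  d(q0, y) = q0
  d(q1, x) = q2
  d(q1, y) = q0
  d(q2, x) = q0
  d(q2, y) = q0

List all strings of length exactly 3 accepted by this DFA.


All strings of length 3: 8 total
Accepted: 8

"xxx", "xxy", "xyx", "xyy", "yxx", "yxy", "yyx", "yyy"


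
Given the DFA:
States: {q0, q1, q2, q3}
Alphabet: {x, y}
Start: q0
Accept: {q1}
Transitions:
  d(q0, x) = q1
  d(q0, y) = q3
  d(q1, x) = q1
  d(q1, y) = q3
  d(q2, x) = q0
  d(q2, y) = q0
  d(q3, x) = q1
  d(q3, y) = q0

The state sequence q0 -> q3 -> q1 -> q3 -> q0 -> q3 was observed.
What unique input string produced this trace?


Trace back each transition to find the symbol:
  q0 --[y]--> q3
  q3 --[x]--> q1
  q1 --[y]--> q3
  q3 --[y]--> q0
  q0 --[y]--> q3

"yxyyy"


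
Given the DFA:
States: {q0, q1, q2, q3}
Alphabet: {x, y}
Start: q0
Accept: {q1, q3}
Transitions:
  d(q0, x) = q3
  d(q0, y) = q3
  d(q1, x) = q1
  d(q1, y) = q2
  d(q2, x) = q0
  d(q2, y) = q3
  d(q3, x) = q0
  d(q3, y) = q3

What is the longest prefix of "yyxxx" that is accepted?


Run the DFA, marking each prefix where the state is accepting:
  "" -> q0 [reject]
  "y" -> q3 [accept]
  "yy" -> q3 [accept]
  "yyx" -> q0 [reject]
  "yyxx" -> q3 [accept]
  "yyxxx" -> q0 [reject]

"yyxx"


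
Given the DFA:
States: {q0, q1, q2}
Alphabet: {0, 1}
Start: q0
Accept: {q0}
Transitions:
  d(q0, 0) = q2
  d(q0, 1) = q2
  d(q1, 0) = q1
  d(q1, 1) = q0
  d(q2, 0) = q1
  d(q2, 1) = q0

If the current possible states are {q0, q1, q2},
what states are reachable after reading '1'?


Apply transition on '1' from each current state:
  d(q0, 1) = q2
  d(q1, 1) = q0
  d(q2, 1) = q0

{q0, q2}
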